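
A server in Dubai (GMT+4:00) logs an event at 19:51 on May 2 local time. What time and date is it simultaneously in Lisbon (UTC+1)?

16:51 on May 2

In UTC: 19:51 − 4:00 = 15:51 on May 2.
Lisbon is UTC+1:00: 15:51 + 1:00 = 16:51 on May 2.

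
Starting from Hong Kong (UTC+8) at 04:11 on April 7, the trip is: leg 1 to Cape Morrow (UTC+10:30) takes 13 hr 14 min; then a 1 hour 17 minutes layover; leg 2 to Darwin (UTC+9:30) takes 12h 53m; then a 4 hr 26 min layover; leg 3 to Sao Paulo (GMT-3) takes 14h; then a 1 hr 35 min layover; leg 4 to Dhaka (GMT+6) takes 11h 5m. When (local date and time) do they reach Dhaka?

Convert departure to UTC: 04:11 − 8:00 = 20:11 UTC on Apr 6.
Add 13 hours and 14 minutes leg 1 → 09:25 UTC (Apr 7).
Add 1 hour and 17 minutes layover in Cape Morrow → 10:42 UTC.
Add 12 hours 53 minutes leg 2 → 23:35 UTC.
Add 4 hours and 26 minutes layover in Darwin → 04:01 UTC (Apr 8).
Add 14 hours leg 3 → 18:01 UTC.
Add 1 hour 35 minutes layover in Sao Paulo → 19:36 UTC.
Add 11 hours 5 minutes leg 4 → 06:41 UTC (Apr 9).
Dhaka is UTC+6:00, so local arrival = 06:41 + 6:00 = 12:41 on Apr 9.

12:41 on April 9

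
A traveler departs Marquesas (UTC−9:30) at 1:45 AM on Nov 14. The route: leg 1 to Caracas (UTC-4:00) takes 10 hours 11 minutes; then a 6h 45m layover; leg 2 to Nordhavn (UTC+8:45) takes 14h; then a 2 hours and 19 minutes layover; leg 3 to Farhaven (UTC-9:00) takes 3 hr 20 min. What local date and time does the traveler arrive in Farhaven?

2:50 PM on November 15

Convert departure to UTC: 1:45 AM + 9:30 = 11:15 AM UTC on Nov 14.
Add 10 hours and 11 minutes leg 1 → 9:26 PM UTC.
Add 6 hours and 45 minutes layover in Caracas → 4:11 AM UTC (Nov 15).
Add 14 hours leg 2 → 6:11 PM UTC.
Add 2 hours 19 minutes layover in Nordhavn → 8:30 PM UTC.
Add 3 hours 20 minutes leg 3 → 11:50 PM UTC.
Farhaven is UTC−9:00, so local arrival = 11:50 PM − 9:00 = 2:50 PM on Nov 15.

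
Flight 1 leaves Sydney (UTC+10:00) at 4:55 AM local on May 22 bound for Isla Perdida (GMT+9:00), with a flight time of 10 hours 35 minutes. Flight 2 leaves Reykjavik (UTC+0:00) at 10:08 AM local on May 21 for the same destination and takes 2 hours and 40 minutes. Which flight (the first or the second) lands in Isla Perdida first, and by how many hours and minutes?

the second, by 16 hours 42 minutes

Flight 1 in UTC: 4:55 AM − 10:00 = 6:55 PM on May 21.
+10 hours and 35 minutes → arrive 5:30 AM UTC on May 22.
Flight 2 departs at 10:08 AM UTC (May 21).
+2 hours and 40 minutes → arrive 12:48 PM UTC on May 21.
Flight 2 lands earlier by 16 hours 42 minutes.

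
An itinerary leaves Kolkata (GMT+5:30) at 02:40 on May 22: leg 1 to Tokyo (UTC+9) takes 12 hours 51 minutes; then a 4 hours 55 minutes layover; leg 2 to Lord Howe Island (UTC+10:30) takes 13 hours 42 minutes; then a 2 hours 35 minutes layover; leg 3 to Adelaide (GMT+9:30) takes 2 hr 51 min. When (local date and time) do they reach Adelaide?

Convert departure to UTC: 02:40 − 5:30 = 21:10 UTC on May 21.
Add 12 hours and 51 minutes leg 1 → 10:01 UTC (May 22).
Add 4 hours 55 minutes layover in Tokyo → 14:56 UTC.
Add 13 hours 42 minutes leg 2 → 04:38 UTC (May 23).
Add 2 hours 35 minutes layover in Lord Howe Island → 07:13 UTC.
Add 2 hours and 51 minutes leg 3 → 10:04 UTC.
Adelaide is UTC+9:30, so local arrival = 10:04 + 9:30 = 19:34 on May 23.

19:34 on May 23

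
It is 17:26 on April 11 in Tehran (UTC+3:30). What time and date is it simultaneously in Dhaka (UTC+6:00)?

19:56 on Apr 11

In UTC: 17:26 − 3:30 = 13:56 on Apr 11.
Dhaka is UTC+6:00: 13:56 + 6:00 = 19:56 on Apr 11.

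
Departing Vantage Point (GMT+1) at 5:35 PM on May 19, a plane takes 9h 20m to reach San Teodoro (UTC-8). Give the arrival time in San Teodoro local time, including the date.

Convert departure to UTC: 5:35 PM − 1:00 = 4:35 PM UTC on May 19.
Add 9 hours and 20 minutes travel time → 1:55 AM UTC (May 20).
San Teodoro is UTC−8:00, so local arrival = 1:55 AM − 8:00 = 5:55 PM on May 19.

5:55 PM on May 19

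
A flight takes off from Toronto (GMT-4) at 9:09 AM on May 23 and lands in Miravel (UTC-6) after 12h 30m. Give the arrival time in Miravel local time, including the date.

Miravel is 2:00 behind Toronto.
After 12 hours 30 minutes it is 9:39 PM in Toronto.
Shift by the zone difference: 9:39 PM − 2:00 = 7:39 PM on May 23 in Miravel.

7:39 PM on May 23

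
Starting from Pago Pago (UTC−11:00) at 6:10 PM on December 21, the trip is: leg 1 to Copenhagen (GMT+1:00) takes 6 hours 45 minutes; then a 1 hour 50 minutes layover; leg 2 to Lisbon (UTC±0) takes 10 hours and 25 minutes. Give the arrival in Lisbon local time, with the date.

12:10 AM on Dec 23

Convert departure to UTC: 6:10 PM + 11:00 = 5:10 AM UTC on Dec 22.
Add 6 hours 45 minutes leg 1 → 11:55 AM UTC.
Add 1 hour and 50 minutes layover in Copenhagen → 1:45 PM UTC.
Add 10 hours 25 minutes leg 2 → 12:10 AM UTC (Dec 23).
Lisbon is UTC+0, so local arrival is the same: 12:10 AM on Dec 23.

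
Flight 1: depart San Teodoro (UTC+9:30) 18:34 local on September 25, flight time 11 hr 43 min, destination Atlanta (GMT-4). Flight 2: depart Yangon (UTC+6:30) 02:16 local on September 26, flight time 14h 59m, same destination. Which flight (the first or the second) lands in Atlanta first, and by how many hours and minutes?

the first, by 13 hours 58 minutes

Flight 1 in UTC: 18:34 − 9:30 = 09:04 on Sep 25.
+11 hours and 43 minutes → arrive 20:47 UTC on Sep 25.
Flight 2 in UTC: 02:16 − 6:30 = 19:46 on Sep 25.
+14 hours and 59 minutes → arrive 10:45 UTC on Sep 26.
Flight 1 lands earlier by 13 hours 58 minutes.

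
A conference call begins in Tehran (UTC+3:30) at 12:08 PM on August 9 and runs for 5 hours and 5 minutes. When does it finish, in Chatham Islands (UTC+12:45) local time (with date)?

2:28 AM on August 10

Convert start to UTC: 12:08 PM − 3:30 = 8:38 AM UTC on Aug 9.
Add 5 hours 5 minutes duration → 1:43 PM UTC.
Chatham Islands is UTC+12:45, so local end time = 1:43 PM + 12:45 = 2:28 AM on Aug 10.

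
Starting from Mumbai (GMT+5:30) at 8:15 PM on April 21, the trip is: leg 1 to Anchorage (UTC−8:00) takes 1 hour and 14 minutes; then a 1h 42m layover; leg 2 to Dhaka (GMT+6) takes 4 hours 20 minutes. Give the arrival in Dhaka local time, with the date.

Convert departure to UTC: 8:15 PM − 5:30 = 2:45 PM UTC on Apr 21.
Add 1 hour and 14 minutes leg 1 → 3:59 PM UTC.
Add 1 hour and 42 minutes layover in Anchorage → 5:41 PM UTC.
Add 4 hours 20 minutes leg 2 → 10:01 PM UTC.
Dhaka is UTC+6:00, so local arrival = 10:01 PM + 6:00 = 4:01 AM on Apr 22.

4:01 AM on April 22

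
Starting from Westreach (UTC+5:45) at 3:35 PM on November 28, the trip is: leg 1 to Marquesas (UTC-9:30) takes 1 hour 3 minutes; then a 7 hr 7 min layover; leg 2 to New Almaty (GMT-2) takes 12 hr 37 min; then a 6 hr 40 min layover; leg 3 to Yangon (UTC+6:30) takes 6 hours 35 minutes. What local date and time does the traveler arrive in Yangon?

Convert departure to UTC: 3:35 PM − 5:45 = 9:50 AM UTC on Nov 28.
Add 1 hour 3 minutes leg 1 → 10:53 AM UTC.
Add 7 hours and 7 minutes layover in Marquesas → 6:00 PM UTC.
Add 12 hours 37 minutes leg 2 → 6:37 AM UTC (Nov 29).
Add 6 hours 40 minutes layover in New Almaty → 1:17 PM UTC.
Add 6 hours 35 minutes leg 3 → 7:52 PM UTC.
Yangon is UTC+6:30, so local arrival = 7:52 PM + 6:30 = 2:22 AM on Nov 30.

2:22 AM on November 30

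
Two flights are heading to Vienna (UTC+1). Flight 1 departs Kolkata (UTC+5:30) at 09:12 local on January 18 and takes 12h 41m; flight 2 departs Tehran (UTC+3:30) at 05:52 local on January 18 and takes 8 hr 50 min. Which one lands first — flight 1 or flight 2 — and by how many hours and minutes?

Flight 1 in UTC: 09:12 − 5:30 = 03:42 on Jan 18.
+12 hours 41 minutes → arrive 16:23 UTC on Jan 18.
Flight 2 in UTC: 05:52 − 3:30 = 02:22 on Jan 18.
+8 hours 50 minutes → arrive 11:12 UTC on Jan 18.
Flight 2 lands earlier by 5 hours 11 minutes.

the second, by 5 hours 11 minutes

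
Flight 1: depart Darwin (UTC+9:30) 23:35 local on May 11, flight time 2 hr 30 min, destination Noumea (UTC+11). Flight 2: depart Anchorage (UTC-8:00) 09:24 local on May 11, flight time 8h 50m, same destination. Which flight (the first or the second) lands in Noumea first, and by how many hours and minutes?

Flight 1 in UTC: 23:35 − 9:30 = 14:05 on May 11.
+2 hours 30 minutes → arrive 16:35 UTC on May 11.
Flight 2 in UTC: 09:24 + 8:00 = 17:24 on May 11.
+8 hours and 50 minutes → arrive 02:14 UTC on May 12.
Flight 1 lands earlier by 9 hours 39 minutes.

the first, by 9 hours 39 minutes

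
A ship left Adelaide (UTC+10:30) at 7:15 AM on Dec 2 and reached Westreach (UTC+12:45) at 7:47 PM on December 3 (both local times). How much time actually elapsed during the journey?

34 hours 17 minutes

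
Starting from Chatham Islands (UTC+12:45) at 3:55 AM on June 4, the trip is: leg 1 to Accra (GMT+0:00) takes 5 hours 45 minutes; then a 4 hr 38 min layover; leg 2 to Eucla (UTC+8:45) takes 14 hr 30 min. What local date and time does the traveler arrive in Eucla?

Convert departure to UTC: 3:55 AM − 12:45 = 3:10 PM UTC on Jun 3.
Add 5 hours and 45 minutes leg 1 → 8:55 PM UTC.
Add 4 hours 38 minutes layover in Accra → 1:33 AM UTC (Jun 4).
Add 14 hours 30 minutes leg 2 → 4:03 PM UTC.
Eucla is UTC+8:45, so local arrival = 4:03 PM + 8:45 = 12:48 AM on Jun 5.

12:48 AM on Jun 5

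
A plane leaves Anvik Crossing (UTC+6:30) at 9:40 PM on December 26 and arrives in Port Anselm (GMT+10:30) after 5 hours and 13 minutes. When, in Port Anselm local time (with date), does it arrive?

Convert departure to UTC: 9:40 PM − 6:30 = 3:10 PM UTC on Dec 26.
Add 5 hours 13 minutes travel time → 8:23 PM UTC.
Port Anselm is UTC+10:30, so local arrival = 8:23 PM + 10:30 = 6:53 AM on Dec 27.

6:53 AM on Dec 27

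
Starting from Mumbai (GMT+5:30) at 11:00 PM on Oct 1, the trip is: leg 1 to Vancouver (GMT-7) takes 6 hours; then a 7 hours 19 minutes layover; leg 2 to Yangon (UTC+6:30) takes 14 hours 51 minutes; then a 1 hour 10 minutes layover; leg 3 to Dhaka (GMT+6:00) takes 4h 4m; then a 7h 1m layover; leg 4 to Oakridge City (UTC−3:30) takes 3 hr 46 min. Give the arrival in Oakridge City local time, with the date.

10:11 AM on October 3

Convert departure to UTC: 11:00 PM − 5:30 = 5:30 PM UTC on Oct 1.
Add 6 hours leg 1 → 11:30 PM UTC.
Add 7 hours and 19 minutes layover in Vancouver → 6:49 AM UTC (Oct 2).
Add 14 hours and 51 minutes leg 2 → 9:40 PM UTC.
Add 1 hour and 10 minutes layover in Yangon → 10:50 PM UTC.
Add 4 hours 4 minutes leg 3 → 2:54 AM UTC (Oct 3).
Add 7 hours 1 minute layover in Dhaka → 9:55 AM UTC.
Add 3 hours 46 minutes leg 4 → 1:41 PM UTC.
Oakridge City is UTC−3:30, so local arrival = 1:41 PM − 3:30 = 10:11 AM on Oct 3.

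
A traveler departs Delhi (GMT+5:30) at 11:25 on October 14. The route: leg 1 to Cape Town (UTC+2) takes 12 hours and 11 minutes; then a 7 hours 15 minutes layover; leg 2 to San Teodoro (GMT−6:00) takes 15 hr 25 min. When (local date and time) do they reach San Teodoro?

Convert departure to UTC: 11:25 − 5:30 = 05:55 UTC on Oct 14.
Add 12 hours and 11 minutes leg 1 → 18:06 UTC.
Add 7 hours and 15 minutes layover in Cape Town → 01:21 UTC (Oct 15).
Add 15 hours 25 minutes leg 2 → 16:46 UTC.
San Teodoro is UTC−6:00, so local arrival = 16:46 − 6:00 = 10:46 on Oct 15.

10:46 on October 15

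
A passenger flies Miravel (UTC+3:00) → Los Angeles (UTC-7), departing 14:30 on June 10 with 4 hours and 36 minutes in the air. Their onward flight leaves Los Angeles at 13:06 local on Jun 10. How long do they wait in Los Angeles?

4 hours

Convert departure to UTC: 14:30 − 3:00 = 11:30 UTC on Jun 10.
Add 4 hours 36 minutes flight time → 16:06 UTC.
Los Angeles is UTC−7:00, so local arrival = 16:06 − 7:00 = 09:06 on Jun 10.
Layover = 13:06 − 09:06 = 4 hours.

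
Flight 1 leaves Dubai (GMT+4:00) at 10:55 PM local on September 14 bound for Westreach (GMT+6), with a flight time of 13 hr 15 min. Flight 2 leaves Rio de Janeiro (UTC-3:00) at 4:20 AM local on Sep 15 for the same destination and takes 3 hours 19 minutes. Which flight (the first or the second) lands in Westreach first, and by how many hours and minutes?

the first, by 2 hours 29 minutes

Flight 1 in UTC: 10:55 PM − 4:00 = 6:55 PM on Sep 14.
+13 hours 15 minutes → arrive 8:10 AM UTC on Sep 15.
Flight 2 in UTC: 4:20 AM + 3:00 = 7:20 AM on Sep 15.
+3 hours and 19 minutes → arrive 10:39 AM UTC on Sep 15.
Flight 1 lands earlier by 2 hours 29 minutes.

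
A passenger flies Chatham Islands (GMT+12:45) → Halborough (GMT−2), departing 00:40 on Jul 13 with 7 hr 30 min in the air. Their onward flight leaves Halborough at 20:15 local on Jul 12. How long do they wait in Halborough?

2 hours 50 minutes

Convert departure to UTC: 00:40 − 12:45 = 11:55 UTC on Jul 12.
Add 7 hours 30 minutes flight time → 19:25 UTC.
Halborough is UTC−2:00, so local arrival = 19:25 − 2:00 = 17:25 on Jul 12.
Layover = 20:15 − 17:25 = 2 hours 50 minutes.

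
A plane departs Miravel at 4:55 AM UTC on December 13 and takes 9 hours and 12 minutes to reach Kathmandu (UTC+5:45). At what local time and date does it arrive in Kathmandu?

7:52 PM on December 13

Departure is given in UTC: 4:55 AM on Dec 13.
Add 9 hours 12 minutes → 2:07 PM UTC.
Kathmandu is UTC+5:45: 2:07 PM + 5:45 = 7:52 PM on Dec 13.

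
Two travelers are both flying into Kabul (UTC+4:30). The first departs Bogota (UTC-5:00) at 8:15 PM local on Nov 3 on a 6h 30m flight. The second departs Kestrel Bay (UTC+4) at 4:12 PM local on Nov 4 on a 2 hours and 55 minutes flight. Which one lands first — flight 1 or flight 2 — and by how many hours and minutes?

Flight 1 in UTC: 8:15 PM + 5:00 = 1:15 AM on Nov 4.
+6 hours 30 minutes → arrive 7:45 AM UTC on Nov 4.
Flight 2 in UTC: 4:12 PM − 4:00 = 12:12 PM on Nov 4.
+2 hours 55 minutes → arrive 3:07 PM UTC on Nov 4.
Flight 1 lands earlier by 7 hours 22 minutes.

the first, by 7 hours 22 minutes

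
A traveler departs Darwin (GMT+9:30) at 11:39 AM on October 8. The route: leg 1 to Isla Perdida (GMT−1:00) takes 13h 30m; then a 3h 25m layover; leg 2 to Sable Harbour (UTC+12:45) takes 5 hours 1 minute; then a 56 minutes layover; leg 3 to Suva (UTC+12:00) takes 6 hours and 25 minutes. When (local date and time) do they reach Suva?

7:26 PM on October 9

Convert departure to UTC: 11:39 AM − 9:30 = 2:09 AM UTC on Oct 8.
Add 13 hours 30 minutes leg 1 → 3:39 PM UTC.
Add 3 hours and 25 minutes layover in Isla Perdida → 7:04 PM UTC.
Add 5 hours 1 minute leg 2 → 12:05 AM UTC (Oct 9).
Add 56 minutes layover in Sable Harbour → 1:01 AM UTC.
Add 6 hours and 25 minutes leg 3 → 7:26 AM UTC.
Suva is UTC+12:00, so local arrival = 7:26 AM + 12:00 = 7:26 PM on Oct 9.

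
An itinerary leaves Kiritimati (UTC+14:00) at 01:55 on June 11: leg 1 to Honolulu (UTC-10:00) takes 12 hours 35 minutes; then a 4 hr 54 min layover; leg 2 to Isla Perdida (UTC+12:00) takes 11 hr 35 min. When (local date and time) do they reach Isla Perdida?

04:59 on Jun 12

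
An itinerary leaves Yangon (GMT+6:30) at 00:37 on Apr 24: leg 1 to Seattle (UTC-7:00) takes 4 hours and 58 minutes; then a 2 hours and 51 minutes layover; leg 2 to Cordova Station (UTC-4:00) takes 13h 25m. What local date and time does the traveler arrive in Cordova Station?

11:21 on April 24

Convert departure to UTC: 00:37 − 6:30 = 18:07 UTC on Apr 23.
Add 4 hours 58 minutes leg 1 → 23:05 UTC.
Add 2 hours and 51 minutes layover in Seattle → 01:56 UTC (Apr 24).
Add 13 hours and 25 minutes leg 2 → 15:21 UTC.
Cordova Station is UTC−4:00, so local arrival = 15:21 − 4:00 = 11:21 on Apr 24.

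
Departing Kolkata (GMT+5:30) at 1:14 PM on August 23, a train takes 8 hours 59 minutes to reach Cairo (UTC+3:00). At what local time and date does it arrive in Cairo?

7:43 PM on August 23

Convert departure to UTC: 1:14 PM − 5:30 = 7:44 AM UTC on Aug 23.
Add 8 hours 59 minutes travel time → 4:43 PM UTC.
Cairo is UTC+3:00, so local arrival = 4:43 PM + 3:00 = 7:43 PM on Aug 23.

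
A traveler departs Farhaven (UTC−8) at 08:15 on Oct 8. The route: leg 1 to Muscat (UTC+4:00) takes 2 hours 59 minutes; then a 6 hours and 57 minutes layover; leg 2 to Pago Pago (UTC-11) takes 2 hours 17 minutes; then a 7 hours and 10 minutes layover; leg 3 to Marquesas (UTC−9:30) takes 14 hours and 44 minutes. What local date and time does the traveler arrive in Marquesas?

Convert departure to UTC: 08:15 + 8:00 = 16:15 UTC on Oct 8.
Add 2 hours 59 minutes leg 1 → 19:14 UTC.
Add 6 hours and 57 minutes layover in Muscat → 02:11 UTC (Oct 9).
Add 2 hours and 17 minutes leg 2 → 04:28 UTC.
Add 7 hours and 10 minutes layover in Pago Pago → 11:38 UTC.
Add 14 hours and 44 minutes leg 3 → 02:22 UTC (Oct 10).
Marquesas is UTC−9:30, so local arrival = 02:22 − 9:30 = 16:52 on Oct 9.

16:52 on October 9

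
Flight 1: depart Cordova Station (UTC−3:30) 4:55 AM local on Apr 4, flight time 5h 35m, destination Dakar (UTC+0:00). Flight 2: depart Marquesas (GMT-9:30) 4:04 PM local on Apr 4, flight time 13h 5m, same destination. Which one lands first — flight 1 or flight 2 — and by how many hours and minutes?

Flight 1 in UTC: 4:55 AM + 3:30 = 8:25 AM on Apr 4.
+5 hours and 35 minutes → arrive 2:00 PM UTC on Apr 4.
Flight 2 in UTC: 4:04 PM + 9:30 = 1:34 AM on Apr 5.
+13 hours 5 minutes → arrive 2:39 PM UTC on Apr 5.
Flight 1 lands earlier by 24 hours 39 minutes.

the first, by 24 hours 39 minutes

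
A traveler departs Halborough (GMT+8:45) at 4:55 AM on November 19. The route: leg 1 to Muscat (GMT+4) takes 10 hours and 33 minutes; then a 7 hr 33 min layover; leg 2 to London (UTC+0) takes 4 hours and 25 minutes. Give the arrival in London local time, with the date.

Convert departure to UTC: 4:55 AM − 8:45 = 8:10 PM UTC on Nov 18.
Add 10 hours 33 minutes leg 1 → 6:43 AM UTC (Nov 19).
Add 7 hours and 33 minutes layover in Muscat → 2:16 PM UTC.
Add 4 hours 25 minutes leg 2 → 6:41 PM UTC.
London is UTC+0, so local arrival is the same: 6:41 PM on Nov 19.

6:41 PM on Nov 19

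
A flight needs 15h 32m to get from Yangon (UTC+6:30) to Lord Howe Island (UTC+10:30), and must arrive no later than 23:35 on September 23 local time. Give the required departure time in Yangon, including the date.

Target arrival in UTC: 23:35 − 10:30 = 13:05 on Sep 23.
Subtract 15 hours 32 minutes → departure 21:33 UTC on Sep 22.
Yangon is UTC+6:30: 21:33 + 6:30 = 04:03 on Sep 23.

04:03 on September 23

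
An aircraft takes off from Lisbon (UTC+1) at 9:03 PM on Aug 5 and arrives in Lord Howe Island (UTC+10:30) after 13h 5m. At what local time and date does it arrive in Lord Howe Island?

7:38 PM on August 6

Convert departure to UTC: 9:03 PM − 1:00 = 8:03 PM UTC on Aug 5.
Add 13 hours and 5 minutes travel time → 9:08 AM UTC (Aug 6).
Lord Howe Island is UTC+10:30, so local arrival = 9:08 AM + 10:30 = 7:38 PM on Aug 6.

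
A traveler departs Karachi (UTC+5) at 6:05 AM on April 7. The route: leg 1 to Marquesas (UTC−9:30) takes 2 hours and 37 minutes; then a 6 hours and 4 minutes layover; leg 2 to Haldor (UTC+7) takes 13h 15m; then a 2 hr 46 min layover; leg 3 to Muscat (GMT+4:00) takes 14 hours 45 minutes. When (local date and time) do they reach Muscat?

Convert departure to UTC: 6:05 AM − 5:00 = 1:05 AM UTC on Apr 7.
Add 2 hours 37 minutes leg 1 → 3:42 AM UTC.
Add 6 hours 4 minutes layover in Marquesas → 9:46 AM UTC.
Add 13 hours and 15 minutes leg 2 → 11:01 PM UTC.
Add 2 hours and 46 minutes layover in Haldor → 1:47 AM UTC (Apr 8).
Add 14 hours 45 minutes leg 3 → 4:32 PM UTC.
Muscat is UTC+4:00, so local arrival = 4:32 PM + 4:00 = 8:32 PM on Apr 8.

8:32 PM on April 8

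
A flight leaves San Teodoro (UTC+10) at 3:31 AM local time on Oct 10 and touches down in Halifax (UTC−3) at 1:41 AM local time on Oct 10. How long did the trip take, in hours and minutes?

Departure in UTC: 3:31 AM − 10:00 = 5:31 PM on Oct 9.
Arrival in UTC: 1:41 AM + 3:00 = 4:41 AM on Oct 10.
Elapsed = 4:41 AM − 5:31 PM (+1 day) = 11 hours 10 minutes.

11 hours 10 minutes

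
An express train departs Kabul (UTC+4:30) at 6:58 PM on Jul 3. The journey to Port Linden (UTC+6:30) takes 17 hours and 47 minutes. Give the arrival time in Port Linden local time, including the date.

2:45 PM on July 4

Convert departure to UTC: 6:58 PM − 4:30 = 2:28 PM UTC on Jul 3.
Add 17 hours and 47 minutes travel time → 8:15 AM UTC (Jul 4).
Port Linden is UTC+6:30, so local arrival = 8:15 AM + 6:30 = 2:45 PM on Jul 4.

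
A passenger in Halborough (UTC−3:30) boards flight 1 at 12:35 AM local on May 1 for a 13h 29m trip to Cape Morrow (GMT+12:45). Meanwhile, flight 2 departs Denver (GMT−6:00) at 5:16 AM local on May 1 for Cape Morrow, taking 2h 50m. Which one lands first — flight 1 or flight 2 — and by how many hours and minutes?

the second, by 3 hours 28 minutes

Flight 1 in UTC: 12:35 AM + 3:30 = 4:05 AM on May 1.
+13 hours 29 minutes → arrive 5:34 PM UTC on May 1.
Flight 2 in UTC: 5:16 AM + 6:00 = 11:16 AM on May 1.
+2 hours and 50 minutes → arrive 2:06 PM UTC on May 1.
Flight 2 lands earlier by 3 hours 28 minutes.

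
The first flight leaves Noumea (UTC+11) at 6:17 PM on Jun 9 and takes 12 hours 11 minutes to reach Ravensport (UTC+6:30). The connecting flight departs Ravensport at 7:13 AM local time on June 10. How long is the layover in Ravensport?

5 hours 15 minutes

Convert departure to UTC: 6:17 PM − 11:00 = 7:17 AM UTC on Jun 9.
Add 12 hours and 11 minutes flight time → 7:28 PM UTC.
Ravensport is UTC+6:30, so local arrival = 7:28 PM + 6:30 = 1:58 AM on Jun 10.
Layover = 7:13 AM − 1:58 AM = 5 hours 15 minutes.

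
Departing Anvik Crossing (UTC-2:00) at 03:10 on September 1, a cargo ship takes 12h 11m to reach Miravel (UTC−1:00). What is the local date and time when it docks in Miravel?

Convert departure to UTC: 03:10 + 2:00 = 05:10 UTC on Sep 1.
Add 12 hours and 11 minutes travel time → 17:21 UTC.
Miravel is UTC−1:00, so local arrival = 17:21 − 1:00 = 16:21 on Sep 1.

16:21 on September 1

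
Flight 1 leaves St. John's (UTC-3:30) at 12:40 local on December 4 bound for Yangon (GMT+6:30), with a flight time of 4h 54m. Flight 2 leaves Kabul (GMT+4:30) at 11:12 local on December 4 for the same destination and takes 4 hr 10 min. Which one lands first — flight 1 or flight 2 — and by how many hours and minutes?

the second, by 10 hours 12 minutes

Flight 1 in UTC: 12:40 + 3:30 = 16:10 on Dec 4.
+4 hours and 54 minutes → arrive 21:04 UTC on Dec 4.
Flight 2 in UTC: 11:12 − 4:30 = 06:42 on Dec 4.
+4 hours and 10 minutes → arrive 10:52 UTC on Dec 4.
Flight 2 lands earlier by 10 hours 12 minutes.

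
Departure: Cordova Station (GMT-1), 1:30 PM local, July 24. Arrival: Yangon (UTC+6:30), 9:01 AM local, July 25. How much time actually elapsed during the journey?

Yangon is 7:30 ahead of Cordova Station.
Clock-face elapsed time (ignoring zones) is 19 hours 31 minutes.
Actual elapsed = 19 hours 31 minutes − 7:30 = 12 hours 1 minute.

12 hours 1 minute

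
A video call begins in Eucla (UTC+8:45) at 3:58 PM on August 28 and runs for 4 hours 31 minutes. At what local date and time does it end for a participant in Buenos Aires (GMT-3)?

Convert start to UTC: 3:58 PM − 8:45 = 7:13 AM UTC on Aug 28.
Add 4 hours and 31 minutes duration → 11:44 AM UTC.
Buenos Aires is UTC−3:00, so local end time = 11:44 AM − 3:00 = 8:44 AM on Aug 28.

8:44 AM on August 28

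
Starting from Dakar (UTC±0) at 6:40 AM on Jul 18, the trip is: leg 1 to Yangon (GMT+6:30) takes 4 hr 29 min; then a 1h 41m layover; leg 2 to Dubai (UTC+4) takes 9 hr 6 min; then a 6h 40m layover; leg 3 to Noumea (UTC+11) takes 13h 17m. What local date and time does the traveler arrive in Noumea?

Dakar is at UTC+0, so departure is already 6:40 AM UTC on Jul 18.
Add 4 hours 29 minutes leg 1 → 11:09 AM UTC.
Add 1 hour 41 minutes layover in Yangon → 12:50 PM UTC.
Add 9 hours 6 minutes leg 2 → 9:56 PM UTC.
Add 6 hours and 40 minutes layover in Dubai → 4:36 AM UTC (Jul 19).
Add 13 hours 17 minutes leg 3 → 5:53 PM UTC.
Noumea is UTC+11:00, so local arrival = 5:53 PM + 11:00 = 4:53 AM on Jul 20.

4:53 AM on Jul 20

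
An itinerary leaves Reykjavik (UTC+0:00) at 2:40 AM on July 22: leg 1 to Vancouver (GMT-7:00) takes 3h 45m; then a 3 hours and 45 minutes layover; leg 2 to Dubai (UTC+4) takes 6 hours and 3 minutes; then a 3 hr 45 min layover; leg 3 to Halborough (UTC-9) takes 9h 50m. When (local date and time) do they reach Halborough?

8:48 PM on July 22

Reykjavik is at UTC+0, so departure is already 2:40 AM UTC on Jul 22.
Add 3 hours and 45 minutes leg 1 → 6:25 AM UTC.
Add 3 hours 45 minutes layover in Vancouver → 10:10 AM UTC.
Add 6 hours 3 minutes leg 2 → 4:13 PM UTC.
Add 3 hours 45 minutes layover in Dubai → 7:58 PM UTC.
Add 9 hours 50 minutes leg 3 → 5:48 AM UTC (Jul 23).
Halborough is UTC−9:00, so local arrival = 5:48 AM − 9:00 = 8:48 PM on Jul 22.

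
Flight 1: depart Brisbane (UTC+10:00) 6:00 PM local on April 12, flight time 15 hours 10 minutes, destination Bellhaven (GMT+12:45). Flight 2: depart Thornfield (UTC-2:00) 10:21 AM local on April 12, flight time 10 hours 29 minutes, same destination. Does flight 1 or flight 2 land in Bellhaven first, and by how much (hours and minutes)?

Flight 1 in UTC: 6:00 PM − 10:00 = 8:00 AM on Apr 12.
+15 hours 10 minutes → arrive 11:10 PM UTC on Apr 12.
Flight 2 in UTC: 10:21 AM + 2:00 = 12:21 PM on Apr 12.
+10 hours and 29 minutes → arrive 10:50 PM UTC on Apr 12.
Flight 2 lands earlier by 20 minutes.

the second, by 20 minutes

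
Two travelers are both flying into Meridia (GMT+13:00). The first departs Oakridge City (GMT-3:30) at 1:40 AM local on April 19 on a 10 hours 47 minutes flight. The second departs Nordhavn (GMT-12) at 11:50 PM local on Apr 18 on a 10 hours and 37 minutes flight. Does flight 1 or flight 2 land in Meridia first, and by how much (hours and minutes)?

the first, by 6 hours 30 minutes

Flight 1 in UTC: 1:40 AM + 3:30 = 5:10 AM on Apr 19.
+10 hours and 47 minutes → arrive 3:57 PM UTC on Apr 19.
Flight 2 in UTC: 11:50 PM + 12:00 = 11:50 AM on Apr 19.
+10 hours 37 minutes → arrive 10:27 PM UTC on Apr 19.
Flight 1 lands earlier by 6 hours 30 minutes.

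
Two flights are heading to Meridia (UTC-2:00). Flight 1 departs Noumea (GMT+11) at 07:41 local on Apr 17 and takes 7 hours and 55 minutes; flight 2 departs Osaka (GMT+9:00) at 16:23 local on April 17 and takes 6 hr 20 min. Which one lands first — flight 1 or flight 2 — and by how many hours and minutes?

Flight 1 in UTC: 07:41 − 11:00 = 20:41 on Apr 16.
+7 hours 55 minutes → arrive 04:36 UTC on Apr 17.
Flight 2 in UTC: 16:23 − 9:00 = 07:23 on Apr 17.
+6 hours 20 minutes → arrive 13:43 UTC on Apr 17.
Flight 1 lands earlier by 9 hours 7 minutes.

the first, by 9 hours 7 minutes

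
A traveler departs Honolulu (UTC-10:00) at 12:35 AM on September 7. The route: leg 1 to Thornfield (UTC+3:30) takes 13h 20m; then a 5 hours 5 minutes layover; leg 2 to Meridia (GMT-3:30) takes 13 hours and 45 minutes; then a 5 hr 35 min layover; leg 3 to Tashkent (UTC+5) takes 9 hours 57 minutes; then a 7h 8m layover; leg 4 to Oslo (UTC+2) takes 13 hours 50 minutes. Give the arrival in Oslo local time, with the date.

Convert departure to UTC: 12:35 AM + 10:00 = 10:35 AM UTC on Sep 7.
Add 13 hours and 20 minutes leg 1 → 11:55 PM UTC.
Add 5 hours and 5 minutes layover in Thornfield → 5:00 AM UTC (Sep 8).
Add 13 hours 45 minutes leg 2 → 6:45 PM UTC.
Add 5 hours and 35 minutes layover in Meridia → 12:20 AM UTC (Sep 9).
Add 9 hours 57 minutes leg 3 → 10:17 AM UTC.
Add 7 hours and 8 minutes layover in Tashkent → 5:25 PM UTC.
Add 13 hours 50 minutes leg 4 → 7:15 AM UTC (Sep 10).
Oslo is UTC+2:00, so local arrival = 7:15 AM + 2:00 = 9:15 AM on Sep 10.

9:15 AM on Sep 10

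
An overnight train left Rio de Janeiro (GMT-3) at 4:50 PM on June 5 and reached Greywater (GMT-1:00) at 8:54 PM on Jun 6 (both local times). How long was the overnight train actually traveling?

Greywater is 2:00 ahead of Rio de Janeiro.
Clock-face elapsed time (ignoring zones) is 28 hours 4 minutes.
Actual elapsed = 28 hours 4 minutes − 2:00 = 26 hours 4 minutes.

26 hours 4 minutes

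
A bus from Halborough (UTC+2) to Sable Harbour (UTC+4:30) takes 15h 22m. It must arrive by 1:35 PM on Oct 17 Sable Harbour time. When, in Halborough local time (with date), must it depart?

Target arrival in UTC: 1:35 PM − 4:30 = 9:05 AM on Oct 17.
Subtract 15 hours and 22 minutes → departure 5:43 PM UTC on Oct 16.
Halborough is UTC+2:00: 5:43 PM + 2:00 = 7:43 PM on Oct 16.

7:43 PM on Oct 16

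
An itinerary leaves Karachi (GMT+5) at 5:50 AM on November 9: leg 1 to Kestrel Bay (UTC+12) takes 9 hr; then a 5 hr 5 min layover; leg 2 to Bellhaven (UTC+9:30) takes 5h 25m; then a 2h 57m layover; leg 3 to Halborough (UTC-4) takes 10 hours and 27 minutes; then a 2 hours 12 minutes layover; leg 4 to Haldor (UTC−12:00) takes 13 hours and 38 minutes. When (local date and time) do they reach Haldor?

1:34 PM on November 10

Convert departure to UTC: 5:50 AM − 5:00 = 12:50 AM UTC on Nov 9.
Add 9 hours leg 1 → 9:50 AM UTC.
Add 5 hours 5 minutes layover in Kestrel Bay → 2:55 PM UTC.
Add 5 hours 25 minutes leg 2 → 8:20 PM UTC.
Add 2 hours 57 minutes layover in Bellhaven → 11:17 PM UTC.
Add 10 hours and 27 minutes leg 3 → 9:44 AM UTC (Nov 10).
Add 2 hours 12 minutes layover in Halborough → 11:56 AM UTC.
Add 13 hours and 38 minutes leg 4 → 1:34 AM UTC (Nov 11).
Haldor is UTC−12:00, so local arrival = 1:34 AM − 12:00 = 1:34 PM on Nov 10.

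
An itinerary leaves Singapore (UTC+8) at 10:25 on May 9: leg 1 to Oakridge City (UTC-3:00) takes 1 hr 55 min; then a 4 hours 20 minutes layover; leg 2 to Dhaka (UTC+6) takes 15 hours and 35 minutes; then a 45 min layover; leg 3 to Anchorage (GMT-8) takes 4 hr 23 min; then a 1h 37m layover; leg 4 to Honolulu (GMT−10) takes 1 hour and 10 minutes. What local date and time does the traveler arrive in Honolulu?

22:10 on May 9

Convert departure to UTC: 10:25 − 8:00 = 02:25 UTC on May 9.
Add 1 hour and 55 minutes leg 1 → 04:20 UTC.
Add 4 hours and 20 minutes layover in Oakridge City → 08:40 UTC.
Add 15 hours and 35 minutes leg 2 → 00:15 UTC (May 10).
Add 45 minutes layover in Dhaka → 01:00 UTC.
Add 4 hours and 23 minutes leg 3 → 05:23 UTC.
Add 1 hour 37 minutes layover in Anchorage → 07:00 UTC.
Add 1 hour and 10 minutes leg 4 → 08:10 UTC.
Honolulu is UTC−10:00, so local arrival = 08:10 − 10:00 = 22:10 on May 9.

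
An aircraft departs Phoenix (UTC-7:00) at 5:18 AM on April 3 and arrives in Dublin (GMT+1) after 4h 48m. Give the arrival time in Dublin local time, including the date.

Convert departure to UTC: 5:18 AM + 7:00 = 12:18 PM UTC on Apr 3.
Add 4 hours 48 minutes travel time → 5:06 PM UTC.
Dublin is UTC+1:00, so local arrival = 5:06 PM + 1:00 = 6:06 PM on Apr 3.

6:06 PM on Apr 3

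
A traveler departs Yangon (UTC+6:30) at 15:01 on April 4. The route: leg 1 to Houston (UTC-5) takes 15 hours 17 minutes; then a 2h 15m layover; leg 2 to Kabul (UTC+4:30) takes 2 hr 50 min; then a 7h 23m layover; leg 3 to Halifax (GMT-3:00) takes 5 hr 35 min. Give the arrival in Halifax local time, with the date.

14:51 on Apr 5

Convert departure to UTC: 15:01 − 6:30 = 08:31 UTC on Apr 4.
Add 15 hours and 17 minutes leg 1 → 23:48 UTC.
Add 2 hours 15 minutes layover in Houston → 02:03 UTC (Apr 5).
Add 2 hours 50 minutes leg 2 → 04:53 UTC.
Add 7 hours 23 minutes layover in Kabul → 12:16 UTC.
Add 5 hours and 35 minutes leg 3 → 17:51 UTC.
Halifax is UTC−3:00, so local arrival = 17:51 − 3:00 = 14:51 on Apr 5.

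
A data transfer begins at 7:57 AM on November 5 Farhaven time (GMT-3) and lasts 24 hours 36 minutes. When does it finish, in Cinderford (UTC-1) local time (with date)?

10:33 AM on November 6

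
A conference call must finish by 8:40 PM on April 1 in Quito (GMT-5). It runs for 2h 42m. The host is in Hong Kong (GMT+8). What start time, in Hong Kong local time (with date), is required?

6:58 AM on April 2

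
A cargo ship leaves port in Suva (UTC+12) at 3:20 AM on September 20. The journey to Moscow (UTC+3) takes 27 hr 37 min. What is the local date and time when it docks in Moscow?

Moscow is 9:00 behind Suva.
After 27 hours and 37 minutes it is 6:57 AM (Sep 21) in Suva.
Shift by the zone difference: 6:57 AM − 9:00 = 9:57 PM on Sep 20 in Moscow.

9:57 PM on Sep 20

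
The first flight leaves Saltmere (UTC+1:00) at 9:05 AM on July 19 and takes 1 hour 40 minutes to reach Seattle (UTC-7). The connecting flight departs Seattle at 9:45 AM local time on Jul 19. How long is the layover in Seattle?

Convert departure to UTC: 9:05 AM − 1:00 = 8:05 AM UTC on Jul 19.
Add 1 hour and 40 minutes flight time → 9:45 AM UTC.
Seattle is UTC−7:00, so local arrival = 9:45 AM − 7:00 = 2:45 AM on Jul 19.
Layover = 9:45 AM − 2:45 AM = 7 hours.

7 hours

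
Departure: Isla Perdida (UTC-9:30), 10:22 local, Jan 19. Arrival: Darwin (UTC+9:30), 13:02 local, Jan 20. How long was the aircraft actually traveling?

7 hours 40 minutes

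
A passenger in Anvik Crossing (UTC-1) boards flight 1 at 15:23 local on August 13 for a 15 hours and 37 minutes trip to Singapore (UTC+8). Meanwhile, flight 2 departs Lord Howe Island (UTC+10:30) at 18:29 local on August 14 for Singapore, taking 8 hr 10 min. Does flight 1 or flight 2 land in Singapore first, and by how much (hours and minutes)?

Flight 1 in UTC: 15:23 + 1:00 = 16:23 on Aug 13.
+15 hours and 37 minutes → arrive 08:00 UTC on Aug 14.
Flight 2 in UTC: 18:29 − 10:30 = 07:59 on Aug 14.
+8 hours and 10 minutes → arrive 16:09 UTC on Aug 14.
Flight 1 lands earlier by 8 hours 9 minutes.

the first, by 8 hours 9 minutes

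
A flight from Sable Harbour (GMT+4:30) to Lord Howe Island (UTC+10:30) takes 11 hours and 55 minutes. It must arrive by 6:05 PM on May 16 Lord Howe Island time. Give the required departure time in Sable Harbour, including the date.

Target arrival in UTC: 6:05 PM − 10:30 = 7:35 AM on May 16.
Subtract 11 hours and 55 minutes → departure 7:40 PM UTC on May 15.
Sable Harbour is UTC+4:30: 7:40 PM + 4:30 = 12:10 AM on May 16.

12:10 AM on May 16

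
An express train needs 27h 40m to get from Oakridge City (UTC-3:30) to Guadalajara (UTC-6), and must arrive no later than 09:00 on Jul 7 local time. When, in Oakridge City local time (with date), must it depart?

Target arrival in UTC: 09:00 + 6:00 = 15:00 on Jul 7.
Subtract 27 hours and 40 minutes → departure 11:20 UTC on Jul 6.
Oakridge City is UTC−3:30: 11:20 − 3:30 = 07:50 on Jul 6.

07:50 on Jul 6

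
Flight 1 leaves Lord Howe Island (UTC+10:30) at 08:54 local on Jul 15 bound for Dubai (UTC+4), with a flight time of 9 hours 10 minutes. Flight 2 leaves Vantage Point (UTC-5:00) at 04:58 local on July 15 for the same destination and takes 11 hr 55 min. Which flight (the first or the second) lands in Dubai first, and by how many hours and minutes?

the first, by 14 hours 19 minutes

Flight 1 in UTC: 08:54 − 10:30 = 22:24 on Jul 14.
+9 hours 10 minutes → arrive 07:34 UTC on Jul 15.
Flight 2 in UTC: 04:58 + 5:00 = 09:58 on Jul 15.
+11 hours and 55 minutes → arrive 21:53 UTC on Jul 15.
Flight 1 lands earlier by 14 hours 19 minutes.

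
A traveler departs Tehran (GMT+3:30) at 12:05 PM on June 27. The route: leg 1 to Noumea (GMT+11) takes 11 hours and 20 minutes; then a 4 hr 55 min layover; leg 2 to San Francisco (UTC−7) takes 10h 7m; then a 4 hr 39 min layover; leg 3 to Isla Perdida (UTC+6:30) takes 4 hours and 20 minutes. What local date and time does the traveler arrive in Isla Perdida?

2:26 AM on June 29

Convert departure to UTC: 12:05 PM − 3:30 = 8:35 AM UTC on Jun 27.
Add 11 hours 20 minutes leg 1 → 7:55 PM UTC.
Add 4 hours and 55 minutes layover in Noumea → 12:50 AM UTC (Jun 28).
Add 10 hours 7 minutes leg 2 → 10:57 AM UTC.
Add 4 hours 39 minutes layover in San Francisco → 3:36 PM UTC.
Add 4 hours 20 minutes leg 3 → 7:56 PM UTC.
Isla Perdida is UTC+6:30, so local arrival = 7:56 PM + 6:30 = 2:26 AM on Jun 29.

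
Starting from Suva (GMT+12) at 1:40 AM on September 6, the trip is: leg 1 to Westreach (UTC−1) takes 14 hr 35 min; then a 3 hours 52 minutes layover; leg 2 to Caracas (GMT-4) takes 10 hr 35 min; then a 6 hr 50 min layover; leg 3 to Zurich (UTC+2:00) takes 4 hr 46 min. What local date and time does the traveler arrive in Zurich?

8:18 AM on September 7

Convert departure to UTC: 1:40 AM − 12:00 = 1:40 PM UTC on Sep 5.
Add 14 hours 35 minutes leg 1 → 4:15 AM UTC (Sep 6).
Add 3 hours 52 minutes layover in Westreach → 8:07 AM UTC.
Add 10 hours 35 minutes leg 2 → 6:42 PM UTC.
Add 6 hours 50 minutes layover in Caracas → 1:32 AM UTC (Sep 7).
Add 4 hours 46 minutes leg 3 → 6:18 AM UTC.
Zurich is UTC+2:00, so local arrival = 6:18 AM + 2:00 = 8:18 AM on Sep 7.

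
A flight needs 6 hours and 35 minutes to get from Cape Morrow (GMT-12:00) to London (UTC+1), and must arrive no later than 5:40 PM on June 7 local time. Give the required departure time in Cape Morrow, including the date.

Target arrival in UTC: 5:40 PM − 1:00 = 4:40 PM on Jun 7.
Subtract 6 hours and 35 minutes → departure 10:05 AM UTC on Jun 7.
Cape Morrow is UTC−12:00: 10:05 AM − 12:00 = 10:05 PM on Jun 6.

10:05 PM on June 6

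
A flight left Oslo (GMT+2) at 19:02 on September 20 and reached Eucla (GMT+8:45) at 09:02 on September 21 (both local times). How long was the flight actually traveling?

7 hours 15 minutes

Departure in UTC: 19:02 − 2:00 = 17:02 on Sep 20.
Arrival in UTC: 09:02 − 8:45 = 00:17 on Sep 21.
Elapsed = 00:17 − 17:02 (+1 day) = 7 hours 15 minutes.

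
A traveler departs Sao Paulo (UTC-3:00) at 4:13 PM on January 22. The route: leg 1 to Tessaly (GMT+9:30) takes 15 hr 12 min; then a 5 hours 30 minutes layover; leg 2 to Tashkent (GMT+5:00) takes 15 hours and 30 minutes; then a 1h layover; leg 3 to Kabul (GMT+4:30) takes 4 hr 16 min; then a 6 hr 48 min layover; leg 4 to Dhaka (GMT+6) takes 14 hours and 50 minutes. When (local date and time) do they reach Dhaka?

4:19 PM on Jan 25

Convert departure to UTC: 4:13 PM + 3:00 = 7:13 PM UTC on Jan 22.
Add 15 hours 12 minutes leg 1 → 10:25 AM UTC (Jan 23).
Add 5 hours 30 minutes layover in Tessaly → 3:55 PM UTC.
Add 15 hours and 30 minutes leg 2 → 7:25 AM UTC (Jan 24).
Add 1 hour layover in Tashkent → 8:25 AM UTC.
Add 4 hours and 16 minutes leg 3 → 12:41 PM UTC.
Add 6 hours and 48 minutes layover in Kabul → 7:29 PM UTC.
Add 14 hours 50 minutes leg 4 → 10:19 AM UTC (Jan 25).
Dhaka is UTC+6:00, so local arrival = 10:19 AM + 6:00 = 4:19 PM on Jan 25.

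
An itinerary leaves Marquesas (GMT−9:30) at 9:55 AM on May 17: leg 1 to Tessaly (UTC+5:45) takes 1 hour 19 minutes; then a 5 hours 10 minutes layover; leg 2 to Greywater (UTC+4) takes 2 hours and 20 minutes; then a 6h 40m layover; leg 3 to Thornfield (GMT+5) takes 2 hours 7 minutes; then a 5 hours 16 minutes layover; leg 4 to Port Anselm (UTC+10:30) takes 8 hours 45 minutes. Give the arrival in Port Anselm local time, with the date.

1:32 PM on May 19

Convert departure to UTC: 9:55 AM + 9:30 = 7:25 PM UTC on May 17.
Add 1 hour 19 minutes leg 1 → 8:44 PM UTC.
Add 5 hours and 10 minutes layover in Tessaly → 1:54 AM UTC (May 18).
Add 2 hours and 20 minutes leg 2 → 4:14 AM UTC.
Add 6 hours 40 minutes layover in Greywater → 10:54 AM UTC.
Add 2 hours 7 minutes leg 3 → 1:01 PM UTC.
Add 5 hours 16 minutes layover in Thornfield → 6:17 PM UTC.
Add 8 hours and 45 minutes leg 4 → 3:02 AM UTC (May 19).
Port Anselm is UTC+10:30, so local arrival = 3:02 AM + 10:30 = 1:32 PM on May 19.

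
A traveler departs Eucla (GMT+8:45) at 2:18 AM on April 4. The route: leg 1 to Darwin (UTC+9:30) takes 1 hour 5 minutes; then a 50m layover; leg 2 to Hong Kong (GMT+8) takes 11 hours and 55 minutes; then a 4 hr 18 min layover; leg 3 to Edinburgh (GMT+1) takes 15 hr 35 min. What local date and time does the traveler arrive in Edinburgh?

Convert departure to UTC: 2:18 AM − 8:45 = 5:33 PM UTC on Apr 3.
Add 1 hour and 5 minutes leg 1 → 6:38 PM UTC.
Add 50 minutes layover in Darwin → 7:28 PM UTC.
Add 11 hours and 55 minutes leg 2 → 7:23 AM UTC (Apr 4).
Add 4 hours and 18 minutes layover in Hong Kong → 11:41 AM UTC.
Add 15 hours 35 minutes leg 3 → 3:16 AM UTC (Apr 5).
Edinburgh is UTC+1:00, so local arrival = 3:16 AM + 1:00 = 4:16 AM on Apr 5.

4:16 AM on Apr 5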